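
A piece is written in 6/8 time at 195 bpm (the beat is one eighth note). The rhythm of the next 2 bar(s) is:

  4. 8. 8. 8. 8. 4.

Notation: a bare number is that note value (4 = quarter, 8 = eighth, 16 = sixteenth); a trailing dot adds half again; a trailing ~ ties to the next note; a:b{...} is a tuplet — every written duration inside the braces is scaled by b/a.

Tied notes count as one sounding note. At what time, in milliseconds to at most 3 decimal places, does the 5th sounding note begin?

1. 0.0ms @ 0 + 923.077ms (3)
2. 923.077ms @ 3 + 461.538ms (3/2)
3. 1384.615ms @ 9/2 + 461.538ms (3/2)
4. 1846.154ms @ 6 + 461.538ms (3/2)
5. 2307.692ms @ 15/2 + 461.538ms (3/2)
6. 2769.231ms @ 9 + 923.077ms (3)

note 5 onset = 15/2b = 2307.692ms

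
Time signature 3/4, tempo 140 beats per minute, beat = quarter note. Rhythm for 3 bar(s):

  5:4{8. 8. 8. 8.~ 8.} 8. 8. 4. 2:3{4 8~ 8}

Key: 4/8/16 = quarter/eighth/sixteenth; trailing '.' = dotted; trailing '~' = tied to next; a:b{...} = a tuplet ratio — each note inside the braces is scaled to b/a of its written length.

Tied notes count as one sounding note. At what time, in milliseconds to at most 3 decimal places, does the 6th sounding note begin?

note 6 onset = 15/4b = 1607.143ms

1. 0.0ms @ 0 + 257.143ms (3/5)
2. 257.143ms @ 3/5 + 257.143ms (3/5)
3. 514.286ms @ 6/5 + 257.143ms (3/5)
4. 771.429ms @ 9/5 + 514.286ms (6/5)
5. 1285.714ms @ 3 + 321.429ms (3/4)
6. 1607.143ms @ 15/4 + 321.429ms (3/4)
7. 1928.571ms @ 9/2 + 642.857ms (3/2)
8. 2571.429ms @ 6 + 642.857ms (3/2)
9. 3214.286ms @ 15/2 + 642.857ms (3/2)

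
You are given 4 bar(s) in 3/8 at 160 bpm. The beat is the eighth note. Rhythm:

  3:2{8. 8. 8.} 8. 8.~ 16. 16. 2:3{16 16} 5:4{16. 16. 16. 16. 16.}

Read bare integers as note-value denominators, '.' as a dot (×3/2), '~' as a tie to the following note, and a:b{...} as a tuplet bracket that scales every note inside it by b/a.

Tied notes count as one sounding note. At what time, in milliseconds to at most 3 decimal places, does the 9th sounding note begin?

note 9 onset = 9b = 3375.0ms

1. 0.0ms @ 0 + 375.0ms (1)
2. 375.0ms @ 1 + 375.0ms (1)
3. 750.0ms @ 2 + 375.0ms (1)
4. 1125.0ms @ 3 + 562.5ms (3/2)
5. 1687.5ms @ 9/2 + 843.75ms (9/4)
6. 2531.25ms @ 27/4 + 281.25ms (3/4)
7. 2812.5ms @ 15/2 + 281.25ms (3/4)
8. 3093.75ms @ 33/4 + 281.25ms (3/4)
9. 3375.0ms @ 9 + 225.0ms (3/5)
10. 3600.0ms @ 48/5 + 225.0ms (3/5)
11. 3825.0ms @ 51/5 + 225.0ms (3/5)
12. 4050.0ms @ 54/5 + 225.0ms (3/5)
13. 4275.0ms @ 57/5 + 225.0ms (3/5)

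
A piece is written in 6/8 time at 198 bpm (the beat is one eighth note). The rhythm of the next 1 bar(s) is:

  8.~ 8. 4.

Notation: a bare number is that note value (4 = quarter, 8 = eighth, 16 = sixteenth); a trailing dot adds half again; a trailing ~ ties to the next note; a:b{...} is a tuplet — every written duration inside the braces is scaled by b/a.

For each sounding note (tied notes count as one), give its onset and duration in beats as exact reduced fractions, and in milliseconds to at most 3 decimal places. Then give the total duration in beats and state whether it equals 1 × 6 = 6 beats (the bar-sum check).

1) 0.0ms=0b +909.091ms=3b
2) 909.091ms=3b +909.091ms=3b
Σ=6b of 6 (198bpm 6/8) — PASS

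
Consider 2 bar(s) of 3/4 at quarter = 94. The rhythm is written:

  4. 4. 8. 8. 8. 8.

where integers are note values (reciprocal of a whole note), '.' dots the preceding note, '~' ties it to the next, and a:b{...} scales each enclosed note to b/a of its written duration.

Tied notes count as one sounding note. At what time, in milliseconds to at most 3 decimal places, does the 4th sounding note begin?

note 4 onset = 15/4b = 2393.617ms

1. 0.0ms @ 0 + 957.447ms (3/2)
2. 957.447ms @ 3/2 + 957.447ms (3/2)
3. 1914.894ms @ 3 + 478.723ms (3/4)
4. 2393.617ms @ 15/4 + 478.723ms (3/4)
5. 2872.34ms @ 9/2 + 478.723ms (3/4)
6. 3351.064ms @ 21/4 + 478.723ms (3/4)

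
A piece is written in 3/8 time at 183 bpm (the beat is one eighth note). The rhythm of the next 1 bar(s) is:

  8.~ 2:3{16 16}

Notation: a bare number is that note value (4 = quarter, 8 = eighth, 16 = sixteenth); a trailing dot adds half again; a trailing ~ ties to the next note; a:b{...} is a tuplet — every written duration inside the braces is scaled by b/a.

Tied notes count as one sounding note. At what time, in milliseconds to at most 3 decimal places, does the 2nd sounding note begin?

note 2 onset = 9/4b = 737.705ms

1. 0.0ms @ 0 + 737.705ms (9/4)
2. 737.705ms @ 9/4 + 245.902ms (3/4)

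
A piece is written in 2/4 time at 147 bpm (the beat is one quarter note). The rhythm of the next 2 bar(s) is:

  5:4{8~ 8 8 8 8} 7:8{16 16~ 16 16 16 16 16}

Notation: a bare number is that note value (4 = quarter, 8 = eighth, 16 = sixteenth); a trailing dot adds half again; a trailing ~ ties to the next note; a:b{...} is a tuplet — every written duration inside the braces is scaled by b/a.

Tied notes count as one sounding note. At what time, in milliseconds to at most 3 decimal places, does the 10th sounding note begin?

note 10 onset = 26/7b = 1516.035ms

1. 0.0ms @ 0 + 326.531ms (4/5)
2. 326.531ms @ 4/5 + 163.265ms (2/5)
3. 489.796ms @ 6/5 + 163.265ms (2/5)
4. 653.061ms @ 8/5 + 163.265ms (2/5)
5. 816.327ms @ 2 + 116.618ms (2/7)
6. 932.945ms @ 16/7 + 233.236ms (4/7)
7. 1166.181ms @ 20/7 + 116.618ms (2/7)
8. 1282.799ms @ 22/7 + 116.618ms (2/7)
9. 1399.417ms @ 24/7 + 116.618ms (2/7)
10. 1516.035ms @ 26/7 + 116.618ms (2/7)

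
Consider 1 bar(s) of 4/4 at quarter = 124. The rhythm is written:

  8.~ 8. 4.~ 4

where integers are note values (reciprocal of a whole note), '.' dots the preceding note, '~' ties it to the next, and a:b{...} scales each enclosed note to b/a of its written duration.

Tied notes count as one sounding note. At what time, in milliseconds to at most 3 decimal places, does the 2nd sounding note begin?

note 2 onset = 3/2b = 725.806ms

1. 0.0ms @ 0 + 725.806ms (3/2)
2. 725.806ms @ 3/2 + 1209.677ms (5/2)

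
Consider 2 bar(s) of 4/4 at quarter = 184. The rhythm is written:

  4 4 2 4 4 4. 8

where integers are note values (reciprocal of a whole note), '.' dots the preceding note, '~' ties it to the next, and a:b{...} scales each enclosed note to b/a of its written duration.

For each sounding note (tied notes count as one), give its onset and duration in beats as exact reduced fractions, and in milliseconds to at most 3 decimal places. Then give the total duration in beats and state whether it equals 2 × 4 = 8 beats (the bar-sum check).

1) 0.0ms=0b +326.087ms=1b
2) 326.087ms=1b +326.087ms=1b
3) 652.174ms=2b +652.174ms=2b
4) 1304.348ms=4b +326.087ms=1b
5) 1630.435ms=5b +326.087ms=1b
6) 1956.522ms=6b +489.13ms=3/2b
7) 2445.652ms=15/2b +163.043ms=1/2b
Σ=8b of 8 (184bpm 4/4) — PASS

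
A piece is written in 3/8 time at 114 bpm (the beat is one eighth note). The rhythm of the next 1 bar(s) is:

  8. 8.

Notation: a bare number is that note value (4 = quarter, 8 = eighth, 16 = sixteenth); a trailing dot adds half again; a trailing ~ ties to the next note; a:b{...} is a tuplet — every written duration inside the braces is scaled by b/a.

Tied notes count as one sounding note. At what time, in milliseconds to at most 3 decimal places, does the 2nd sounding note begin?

1. 0.0ms @ 0 + 789.474ms (3/2)
2. 789.474ms @ 3/2 + 789.474ms (3/2)

note 2 onset = 3/2b = 789.474ms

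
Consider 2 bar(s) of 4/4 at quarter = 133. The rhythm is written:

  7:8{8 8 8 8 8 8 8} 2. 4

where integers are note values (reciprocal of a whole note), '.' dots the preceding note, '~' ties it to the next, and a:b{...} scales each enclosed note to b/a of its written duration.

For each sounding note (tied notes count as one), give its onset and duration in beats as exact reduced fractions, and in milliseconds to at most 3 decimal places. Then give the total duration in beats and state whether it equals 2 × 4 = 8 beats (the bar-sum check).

1) 0.0ms=0b +257.787ms=4/7b
2) 257.787ms=4/7b +257.787ms=4/7b
3) 515.575ms=8/7b +257.787ms=4/7b
4) 773.362ms=12/7b +257.787ms=4/7b
5) 1031.149ms=16/7b +257.787ms=4/7b
6) 1288.937ms=20/7b +257.787ms=4/7b
7) 1546.724ms=24/7b +257.787ms=4/7b
8) 1804.511ms=4b +1353.383ms=3b
9) 3157.895ms=7b +451.128ms=1b
Σ=8b of 8 (133bpm 4/4) — PASS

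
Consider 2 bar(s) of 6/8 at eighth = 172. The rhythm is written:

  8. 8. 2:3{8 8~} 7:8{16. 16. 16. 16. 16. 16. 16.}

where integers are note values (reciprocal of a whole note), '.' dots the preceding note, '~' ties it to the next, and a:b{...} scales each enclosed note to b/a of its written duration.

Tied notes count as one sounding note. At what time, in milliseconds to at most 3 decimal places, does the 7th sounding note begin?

1. 0.0ms @ 0 + 523.256ms (3/2)
2. 523.256ms @ 3/2 + 523.256ms (3/2)
3. 1046.512ms @ 3 + 523.256ms (3/2)
4. 1569.767ms @ 9/2 + 822.259ms (33/14)
5. 2392.027ms @ 48/7 + 299.003ms (6/7)
6. 2691.03ms @ 54/7 + 299.003ms (6/7)
7. 2990.033ms @ 60/7 + 299.003ms (6/7)
8. 3289.037ms @ 66/7 + 299.003ms (6/7)
9. 3588.04ms @ 72/7 + 299.003ms (6/7)
10. 3887.043ms @ 78/7 + 299.003ms (6/7)

note 7 onset = 60/7b = 2990.033ms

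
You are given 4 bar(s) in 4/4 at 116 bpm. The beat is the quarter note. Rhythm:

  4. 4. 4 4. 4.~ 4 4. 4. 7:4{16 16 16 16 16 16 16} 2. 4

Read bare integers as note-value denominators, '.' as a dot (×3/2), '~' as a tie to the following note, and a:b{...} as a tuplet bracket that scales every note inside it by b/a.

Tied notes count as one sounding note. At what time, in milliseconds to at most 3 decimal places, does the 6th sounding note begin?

note 6 onset = 8b = 4137.931ms

1. 0.0ms @ 0 + 775.862ms (3/2)
2. 775.862ms @ 3/2 + 775.862ms (3/2)
3. 1551.724ms @ 3 + 517.241ms (1)
4. 2068.966ms @ 4 + 775.862ms (3/2)
5. 2844.828ms @ 11/2 + 1293.103ms (5/2)
6. 4137.931ms @ 8 + 775.862ms (3/2)
7. 4913.793ms @ 19/2 + 775.862ms (3/2)
8. 5689.655ms @ 11 + 73.892ms (1/7)
9. 5763.547ms @ 78/7 + 73.892ms (1/7)
10. 5837.438ms @ 79/7 + 73.892ms (1/7)
11. 5911.33ms @ 80/7 + 73.892ms (1/7)
12. 5985.222ms @ 81/7 + 73.892ms (1/7)
13. 6059.113ms @ 82/7 + 73.892ms (1/7)
14. 6133.005ms @ 83/7 + 73.892ms (1/7)
15. 6206.897ms @ 12 + 1551.724ms (3)
16. 7758.621ms @ 15 + 517.241ms (1)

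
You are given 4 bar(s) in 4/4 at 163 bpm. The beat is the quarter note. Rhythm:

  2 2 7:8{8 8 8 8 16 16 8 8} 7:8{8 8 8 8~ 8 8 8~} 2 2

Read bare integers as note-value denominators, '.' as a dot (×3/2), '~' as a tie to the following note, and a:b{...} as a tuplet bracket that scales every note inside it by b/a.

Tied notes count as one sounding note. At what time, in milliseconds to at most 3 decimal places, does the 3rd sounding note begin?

1. 0.0ms @ 0 + 736.196ms (2)
2. 736.196ms @ 2 + 736.196ms (2)
3. 1472.393ms @ 4 + 210.342ms (4/7)
4. 1682.734ms @ 32/7 + 210.342ms (4/7)
5. 1893.076ms @ 36/7 + 210.342ms (4/7)
6. 2103.418ms @ 40/7 + 210.342ms (4/7)
7. 2313.76ms @ 44/7 + 105.171ms (2/7)
8. 2418.931ms @ 46/7 + 105.171ms (2/7)
9. 2524.102ms @ 48/7 + 210.342ms (4/7)
10. 2734.443ms @ 52/7 + 210.342ms (4/7)
11. 2944.785ms @ 8 + 210.342ms (4/7)
12. 3155.127ms @ 60/7 + 210.342ms (4/7)
13. 3365.469ms @ 64/7 + 210.342ms (4/7)
14. 3575.811ms @ 68/7 + 420.684ms (8/7)
15. 3996.494ms @ 76/7 + 210.342ms (4/7)
16. 4206.836ms @ 80/7 + 946.538ms (18/7)
17. 5153.374ms @ 14 + 736.196ms (2)

note 3 onset = 4b = 1472.393ms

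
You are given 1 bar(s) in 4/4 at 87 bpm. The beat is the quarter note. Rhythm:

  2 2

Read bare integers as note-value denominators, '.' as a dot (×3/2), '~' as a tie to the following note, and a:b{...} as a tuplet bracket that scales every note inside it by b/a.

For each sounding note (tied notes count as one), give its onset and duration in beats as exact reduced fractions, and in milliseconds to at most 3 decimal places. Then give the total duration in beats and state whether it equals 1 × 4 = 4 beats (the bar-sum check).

1) 0.0ms=0b +1379.31ms=2b
2) 1379.31ms=2b +1379.31ms=2b
Σ=4b of 4 (87bpm 4/4) — PASS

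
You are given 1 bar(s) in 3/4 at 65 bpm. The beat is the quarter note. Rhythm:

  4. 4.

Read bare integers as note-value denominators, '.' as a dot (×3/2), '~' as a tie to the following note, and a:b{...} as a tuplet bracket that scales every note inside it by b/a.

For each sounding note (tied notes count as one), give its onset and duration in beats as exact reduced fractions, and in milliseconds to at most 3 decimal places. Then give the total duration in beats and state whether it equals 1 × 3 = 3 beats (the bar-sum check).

1) 0.0ms=0b +1384.615ms=3/2b
2) 1384.615ms=3/2b +1384.615ms=3/2b
Σ=3b of 3 (65bpm 3/4) — PASS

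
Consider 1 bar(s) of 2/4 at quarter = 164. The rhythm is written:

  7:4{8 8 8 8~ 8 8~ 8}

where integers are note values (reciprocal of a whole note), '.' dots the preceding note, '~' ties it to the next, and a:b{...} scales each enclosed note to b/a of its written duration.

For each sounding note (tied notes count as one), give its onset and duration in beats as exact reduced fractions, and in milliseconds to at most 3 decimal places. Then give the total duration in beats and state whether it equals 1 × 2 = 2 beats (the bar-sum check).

1) 0.0ms=0b +104.53ms=2/7b
2) 104.53ms=2/7b +104.53ms=2/7b
3) 209.059ms=4/7b +104.53ms=2/7b
4) 313.589ms=6/7b +209.059ms=4/7b
5) 522.648ms=10/7b +209.059ms=4/7b
Σ=2b of 2 (164bpm 2/4) — PASS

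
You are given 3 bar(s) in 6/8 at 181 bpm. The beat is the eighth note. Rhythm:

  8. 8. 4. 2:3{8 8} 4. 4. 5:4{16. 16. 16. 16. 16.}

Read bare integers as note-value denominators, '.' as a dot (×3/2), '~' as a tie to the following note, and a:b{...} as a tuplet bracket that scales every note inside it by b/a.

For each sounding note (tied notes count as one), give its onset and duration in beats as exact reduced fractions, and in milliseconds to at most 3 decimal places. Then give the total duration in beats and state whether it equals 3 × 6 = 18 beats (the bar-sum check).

1) 0.0ms=0b +497.238ms=3/2b
2) 497.238ms=3/2b +497.238ms=3/2b
3) 994.475ms=3b +994.475ms=3b
4) 1988.95ms=6b +497.238ms=3/2b
5) 2486.188ms=15/2b +497.238ms=3/2b
6) 2983.425ms=9b +994.475ms=3b
7) 3977.901ms=12b +994.475ms=3b
8) 4972.376ms=15b +198.895ms=3/5b
9) 5171.271ms=78/5b +198.895ms=3/5b
10) 5370.166ms=81/5b +198.895ms=3/5b
11) 5569.061ms=84/5b +198.895ms=3/5b
12) 5767.956ms=87/5b +198.895ms=3/5b
Σ=18b of 18 (181bpm 6/8) — PASS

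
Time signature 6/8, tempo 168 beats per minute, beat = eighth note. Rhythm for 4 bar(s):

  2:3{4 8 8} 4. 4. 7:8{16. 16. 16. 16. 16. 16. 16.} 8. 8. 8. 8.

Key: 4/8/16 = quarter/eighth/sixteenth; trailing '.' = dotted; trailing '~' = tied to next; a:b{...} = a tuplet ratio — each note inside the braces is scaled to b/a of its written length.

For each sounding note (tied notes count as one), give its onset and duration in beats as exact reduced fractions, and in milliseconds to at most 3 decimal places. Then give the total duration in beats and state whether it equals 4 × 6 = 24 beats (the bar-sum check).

1) 0.0ms=0b +1071.429ms=3b
2) 1071.429ms=3b +535.714ms=3/2b
3) 1607.143ms=9/2b +535.714ms=3/2b
4) 2142.857ms=6b +1071.429ms=3b
5) 3214.286ms=9b +1071.429ms=3b
6) 4285.714ms=12b +306.122ms=6/7b
7) 4591.837ms=90/7b +306.122ms=6/7b
8) 4897.959ms=96/7b +306.122ms=6/7b
9) 5204.082ms=102/7b +306.122ms=6/7b
10) 5510.204ms=108/7b +306.122ms=6/7b
11) 5816.327ms=114/7b +306.122ms=6/7b
12) 6122.449ms=120/7b +306.122ms=6/7b
13) 6428.571ms=18b +535.714ms=3/2b
14) 6964.286ms=39/2b +535.714ms=3/2b
15) 7500.0ms=21b +535.714ms=3/2b
16) 8035.714ms=45/2b +535.714ms=3/2b
Σ=24b of 24 (168bpm 6/8) — PASS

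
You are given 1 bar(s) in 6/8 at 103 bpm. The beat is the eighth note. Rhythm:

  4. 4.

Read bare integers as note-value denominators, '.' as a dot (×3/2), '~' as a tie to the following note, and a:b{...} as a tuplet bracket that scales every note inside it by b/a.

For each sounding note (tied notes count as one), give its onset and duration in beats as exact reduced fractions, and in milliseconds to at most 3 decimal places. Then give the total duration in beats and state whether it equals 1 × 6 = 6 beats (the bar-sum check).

1) 0.0ms=0b +1747.573ms=3b
2) 1747.573ms=3b +1747.573ms=3b
Σ=6b of 6 (103bpm 6/8) — PASS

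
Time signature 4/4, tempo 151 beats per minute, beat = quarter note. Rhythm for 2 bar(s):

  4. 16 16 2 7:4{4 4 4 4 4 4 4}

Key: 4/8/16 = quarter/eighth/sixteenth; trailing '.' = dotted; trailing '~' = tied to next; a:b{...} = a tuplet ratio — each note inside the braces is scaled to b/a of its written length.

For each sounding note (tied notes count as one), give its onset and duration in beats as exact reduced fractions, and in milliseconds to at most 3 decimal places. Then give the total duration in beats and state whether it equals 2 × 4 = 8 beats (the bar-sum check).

1) 0.0ms=0b +596.026ms=3/2b
2) 596.026ms=3/2b +99.338ms=1/4b
3) 695.364ms=7/4b +99.338ms=1/4b
4) 794.702ms=2b +794.702ms=2b
5) 1589.404ms=4b +227.058ms=4/7b
6) 1816.462ms=32/7b +227.058ms=4/7b
7) 2043.519ms=36/7b +227.058ms=4/7b
8) 2270.577ms=40/7b +227.058ms=4/7b
9) 2497.635ms=44/7b +227.058ms=4/7b
10) 2724.693ms=48/7b +227.058ms=4/7b
11) 2951.75ms=52/7b +227.058ms=4/7b
Σ=8b of 8 (151bpm 4/4) — PASS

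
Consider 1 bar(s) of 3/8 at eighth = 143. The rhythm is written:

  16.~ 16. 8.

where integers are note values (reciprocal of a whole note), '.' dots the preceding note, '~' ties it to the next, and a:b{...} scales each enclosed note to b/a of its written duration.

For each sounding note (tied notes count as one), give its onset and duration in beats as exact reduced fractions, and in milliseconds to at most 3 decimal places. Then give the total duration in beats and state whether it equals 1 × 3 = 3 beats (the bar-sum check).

1) 0.0ms=0b +629.371ms=3/2b
2) 629.371ms=3/2b +629.371ms=3/2b
Σ=3b of 3 (143bpm 3/8) — PASS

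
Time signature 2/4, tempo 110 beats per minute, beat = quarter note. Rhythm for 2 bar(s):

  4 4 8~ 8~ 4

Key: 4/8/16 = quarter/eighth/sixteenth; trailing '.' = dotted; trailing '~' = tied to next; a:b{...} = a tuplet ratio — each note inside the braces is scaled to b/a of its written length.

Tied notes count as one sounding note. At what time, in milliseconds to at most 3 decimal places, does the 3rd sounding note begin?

note 3 onset = 2b = 1090.909ms

1. 0.0ms @ 0 + 545.455ms (1)
2. 545.455ms @ 1 + 545.455ms (1)
3. 1090.909ms @ 2 + 1090.909ms (2)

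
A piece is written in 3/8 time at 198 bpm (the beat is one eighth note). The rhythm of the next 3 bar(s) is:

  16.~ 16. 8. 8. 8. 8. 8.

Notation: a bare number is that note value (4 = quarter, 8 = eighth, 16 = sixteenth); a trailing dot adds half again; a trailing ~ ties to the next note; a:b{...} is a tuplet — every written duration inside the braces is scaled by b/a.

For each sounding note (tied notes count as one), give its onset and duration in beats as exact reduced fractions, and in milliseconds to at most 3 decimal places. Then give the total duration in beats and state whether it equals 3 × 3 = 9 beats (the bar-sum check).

1) 0.0ms=0b +454.545ms=3/2b
2) 454.545ms=3/2b +454.545ms=3/2b
3) 909.091ms=3b +454.545ms=3/2b
4) 1363.636ms=9/2b +454.545ms=3/2b
5) 1818.182ms=6b +454.545ms=3/2b
6) 2272.727ms=15/2b +454.545ms=3/2b
Σ=9b of 9 (198bpm 3/8) — PASS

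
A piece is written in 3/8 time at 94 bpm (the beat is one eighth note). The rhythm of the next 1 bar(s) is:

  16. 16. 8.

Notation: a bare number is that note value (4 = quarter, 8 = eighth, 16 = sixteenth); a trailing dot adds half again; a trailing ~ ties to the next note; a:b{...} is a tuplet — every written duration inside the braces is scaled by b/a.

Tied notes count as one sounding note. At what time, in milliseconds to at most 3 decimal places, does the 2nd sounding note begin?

1. 0.0ms @ 0 + 478.723ms (3/4)
2. 478.723ms @ 3/4 + 478.723ms (3/4)
3. 957.447ms @ 3/2 + 957.447ms (3/2)

note 2 onset = 3/4b = 478.723ms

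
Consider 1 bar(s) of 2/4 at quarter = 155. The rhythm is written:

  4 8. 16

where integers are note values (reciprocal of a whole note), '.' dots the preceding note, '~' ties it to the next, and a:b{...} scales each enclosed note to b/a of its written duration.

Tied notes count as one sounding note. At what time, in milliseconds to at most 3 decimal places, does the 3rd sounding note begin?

note 3 onset = 7/4b = 677.419ms

1. 0.0ms @ 0 + 387.097ms (1)
2. 387.097ms @ 1 + 290.323ms (3/4)
3. 677.419ms @ 7/4 + 96.774ms (1/4)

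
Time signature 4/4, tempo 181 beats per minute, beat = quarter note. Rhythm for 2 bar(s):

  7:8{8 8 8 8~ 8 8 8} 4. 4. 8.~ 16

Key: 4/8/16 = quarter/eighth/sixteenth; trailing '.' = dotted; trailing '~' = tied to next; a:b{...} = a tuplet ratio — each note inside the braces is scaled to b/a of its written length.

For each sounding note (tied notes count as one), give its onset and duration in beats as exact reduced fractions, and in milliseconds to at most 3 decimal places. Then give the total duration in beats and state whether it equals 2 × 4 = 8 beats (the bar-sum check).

1) 0.0ms=0b +189.424ms=4/7b
2) 189.424ms=4/7b +189.424ms=4/7b
3) 378.848ms=8/7b +189.424ms=4/7b
4) 568.272ms=12/7b +378.848ms=8/7b
5) 947.119ms=20/7b +189.424ms=4/7b
6) 1136.543ms=24/7b +189.424ms=4/7b
7) 1325.967ms=4b +497.238ms=3/2b
8) 1823.204ms=11/2b +497.238ms=3/2b
9) 2320.442ms=7b +331.492ms=1b
Σ=8b of 8 (181bpm 4/4) — PASS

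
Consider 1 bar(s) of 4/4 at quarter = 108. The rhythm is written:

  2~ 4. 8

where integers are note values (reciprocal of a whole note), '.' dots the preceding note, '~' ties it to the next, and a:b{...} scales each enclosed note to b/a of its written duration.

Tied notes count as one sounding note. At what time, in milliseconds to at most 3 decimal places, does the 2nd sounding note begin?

note 2 onset = 7/2b = 1944.444ms

1. 0.0ms @ 0 + 1944.444ms (7/2)
2. 1944.444ms @ 7/2 + 277.778ms (1/2)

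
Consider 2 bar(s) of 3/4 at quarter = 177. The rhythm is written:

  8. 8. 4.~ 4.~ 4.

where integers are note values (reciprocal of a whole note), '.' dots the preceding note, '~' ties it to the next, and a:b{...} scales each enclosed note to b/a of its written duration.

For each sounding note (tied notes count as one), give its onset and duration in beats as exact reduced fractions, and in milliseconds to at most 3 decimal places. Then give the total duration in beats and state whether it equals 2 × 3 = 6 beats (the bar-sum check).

1) 0.0ms=0b +254.237ms=3/4b
2) 254.237ms=3/4b +254.237ms=3/4b
3) 508.475ms=3/2b +1525.424ms=9/2b
Σ=6b of 6 (177bpm 3/4) — PASS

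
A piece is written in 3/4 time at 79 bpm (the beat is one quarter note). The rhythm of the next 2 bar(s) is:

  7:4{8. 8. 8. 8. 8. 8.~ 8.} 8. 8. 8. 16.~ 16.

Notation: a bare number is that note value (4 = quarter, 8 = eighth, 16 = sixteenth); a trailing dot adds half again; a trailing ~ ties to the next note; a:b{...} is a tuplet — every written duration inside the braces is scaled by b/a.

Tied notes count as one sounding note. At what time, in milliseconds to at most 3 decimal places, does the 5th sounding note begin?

note 5 onset = 12/7b = 1301.989ms

1. 0.0ms @ 0 + 325.497ms (3/7)
2. 325.497ms @ 3/7 + 325.497ms (3/7)
3. 650.995ms @ 6/7 + 325.497ms (3/7)
4. 976.492ms @ 9/7 + 325.497ms (3/7)
5. 1301.989ms @ 12/7 + 325.497ms (3/7)
6. 1627.486ms @ 15/7 + 650.995ms (6/7)
7. 2278.481ms @ 3 + 569.62ms (3/4)
8. 2848.101ms @ 15/4 + 569.62ms (3/4)
9. 3417.722ms @ 9/2 + 569.62ms (3/4)
10. 3987.342ms @ 21/4 + 569.62ms (3/4)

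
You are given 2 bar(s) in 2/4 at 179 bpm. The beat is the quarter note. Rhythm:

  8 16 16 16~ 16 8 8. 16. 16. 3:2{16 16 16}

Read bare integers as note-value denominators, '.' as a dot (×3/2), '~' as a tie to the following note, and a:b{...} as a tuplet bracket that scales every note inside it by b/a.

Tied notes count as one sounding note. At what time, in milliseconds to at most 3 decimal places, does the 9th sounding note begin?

note 9 onset = 7/2b = 1173.184ms

1. 0.0ms @ 0 + 167.598ms (1/2)
2. 167.598ms @ 1/2 + 83.799ms (1/4)
3. 251.397ms @ 3/4 + 83.799ms (1/4)
4. 335.196ms @ 1 + 167.598ms (1/2)
5. 502.793ms @ 3/2 + 167.598ms (1/2)
6. 670.391ms @ 2 + 251.397ms (3/4)
7. 921.788ms @ 11/4 + 125.698ms (3/8)
8. 1047.486ms @ 25/8 + 125.698ms (3/8)
9. 1173.184ms @ 7/2 + 55.866ms (1/6)
10. 1229.05ms @ 11/3 + 55.866ms (1/6)
11. 1284.916ms @ 23/6 + 55.866ms (1/6)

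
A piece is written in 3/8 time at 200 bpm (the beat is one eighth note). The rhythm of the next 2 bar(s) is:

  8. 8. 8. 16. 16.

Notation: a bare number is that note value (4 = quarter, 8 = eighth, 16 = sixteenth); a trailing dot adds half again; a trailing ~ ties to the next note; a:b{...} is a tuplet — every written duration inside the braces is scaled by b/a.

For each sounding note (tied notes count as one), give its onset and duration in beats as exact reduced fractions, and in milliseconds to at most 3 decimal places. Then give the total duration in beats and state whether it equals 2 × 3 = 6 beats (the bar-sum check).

1) 0.0ms=0b +450.0ms=3/2b
2) 450.0ms=3/2b +450.0ms=3/2b
3) 900.0ms=3b +450.0ms=3/2b
4) 1350.0ms=9/2b +225.0ms=3/4b
5) 1575.0ms=21/4b +225.0ms=3/4b
Σ=6b of 6 (200bpm 3/8) — PASS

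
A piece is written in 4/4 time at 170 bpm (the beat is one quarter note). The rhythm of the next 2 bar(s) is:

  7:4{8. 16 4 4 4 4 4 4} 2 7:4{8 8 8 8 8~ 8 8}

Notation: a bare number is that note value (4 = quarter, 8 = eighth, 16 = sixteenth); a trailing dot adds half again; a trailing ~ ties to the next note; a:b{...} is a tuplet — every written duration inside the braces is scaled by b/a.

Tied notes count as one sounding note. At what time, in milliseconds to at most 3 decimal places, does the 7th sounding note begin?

1. 0.0ms @ 0 + 151.261ms (3/7)
2. 151.261ms @ 3/7 + 50.42ms (1/7)
3. 201.681ms @ 4/7 + 201.681ms (4/7)
4. 403.361ms @ 8/7 + 201.681ms (4/7)
5. 605.042ms @ 12/7 + 201.681ms (4/7)
6. 806.723ms @ 16/7 + 201.681ms (4/7)
7. 1008.403ms @ 20/7 + 201.681ms (4/7)
8. 1210.084ms @ 24/7 + 201.681ms (4/7)
9. 1411.765ms @ 4 + 705.882ms (2)
10. 2117.647ms @ 6 + 100.84ms (2/7)
11. 2218.487ms @ 44/7 + 100.84ms (2/7)
12. 2319.328ms @ 46/7 + 100.84ms (2/7)
13. 2420.168ms @ 48/7 + 100.84ms (2/7)
14. 2521.008ms @ 50/7 + 201.681ms (4/7)
15. 2722.689ms @ 54/7 + 100.84ms (2/7)

note 7 onset = 20/7b = 1008.403ms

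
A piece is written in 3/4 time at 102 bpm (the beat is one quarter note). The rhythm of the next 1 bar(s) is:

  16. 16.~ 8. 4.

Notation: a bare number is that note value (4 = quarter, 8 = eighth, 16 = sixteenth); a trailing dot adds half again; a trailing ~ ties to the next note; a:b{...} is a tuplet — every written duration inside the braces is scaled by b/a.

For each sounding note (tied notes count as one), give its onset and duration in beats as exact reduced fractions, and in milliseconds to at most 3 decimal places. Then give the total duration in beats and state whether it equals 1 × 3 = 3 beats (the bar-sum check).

1) 0.0ms=0b +220.588ms=3/8b
2) 220.588ms=3/8b +661.765ms=9/8b
3) 882.353ms=3/2b +882.353ms=3/2b
Σ=3b of 3 (102bpm 3/4) — PASS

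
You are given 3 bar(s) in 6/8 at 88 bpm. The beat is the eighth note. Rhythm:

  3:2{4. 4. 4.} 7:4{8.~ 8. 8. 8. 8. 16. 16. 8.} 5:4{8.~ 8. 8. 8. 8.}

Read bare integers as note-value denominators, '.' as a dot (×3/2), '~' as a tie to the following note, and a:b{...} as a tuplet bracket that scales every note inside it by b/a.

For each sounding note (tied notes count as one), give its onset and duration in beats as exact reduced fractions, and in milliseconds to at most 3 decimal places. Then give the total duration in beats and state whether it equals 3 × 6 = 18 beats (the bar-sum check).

1) 0.0ms=0b +1363.636ms=2b
2) 1363.636ms=2b +1363.636ms=2b
3) 2727.273ms=4b +1363.636ms=2b
4) 4090.909ms=6b +1168.831ms=12/7b
5) 5259.74ms=54/7b +584.416ms=6/7b
6) 5844.156ms=60/7b +584.416ms=6/7b
7) 6428.571ms=66/7b +584.416ms=6/7b
8) 7012.987ms=72/7b +292.208ms=3/7b
9) 7305.195ms=75/7b +292.208ms=3/7b
10) 7597.403ms=78/7b +584.416ms=6/7b
11) 8181.818ms=12b +1636.364ms=12/5b
12) 9818.182ms=72/5b +818.182ms=6/5b
13) 10636.364ms=78/5b +818.182ms=6/5b
14) 11454.545ms=84/5b +818.182ms=6/5b
Σ=18b of 18 (88bpm 6/8) — PASS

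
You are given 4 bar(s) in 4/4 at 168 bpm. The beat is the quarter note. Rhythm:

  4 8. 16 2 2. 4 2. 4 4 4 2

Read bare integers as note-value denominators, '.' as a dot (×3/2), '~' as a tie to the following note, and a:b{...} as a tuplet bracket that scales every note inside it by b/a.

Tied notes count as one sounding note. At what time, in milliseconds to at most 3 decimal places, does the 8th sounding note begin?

note 8 onset = 11b = 3928.571ms

1. 0.0ms @ 0 + 357.143ms (1)
2. 357.143ms @ 1 + 267.857ms (3/4)
3. 625.0ms @ 7/4 + 89.286ms (1/4)
4. 714.286ms @ 2 + 714.286ms (2)
5. 1428.571ms @ 4 + 1071.429ms (3)
6. 2500.0ms @ 7 + 357.143ms (1)
7. 2857.143ms @ 8 + 1071.429ms (3)
8. 3928.571ms @ 11 + 357.143ms (1)
9. 4285.714ms @ 12 + 357.143ms (1)
10. 4642.857ms @ 13 + 357.143ms (1)
11. 5000.0ms @ 14 + 714.286ms (2)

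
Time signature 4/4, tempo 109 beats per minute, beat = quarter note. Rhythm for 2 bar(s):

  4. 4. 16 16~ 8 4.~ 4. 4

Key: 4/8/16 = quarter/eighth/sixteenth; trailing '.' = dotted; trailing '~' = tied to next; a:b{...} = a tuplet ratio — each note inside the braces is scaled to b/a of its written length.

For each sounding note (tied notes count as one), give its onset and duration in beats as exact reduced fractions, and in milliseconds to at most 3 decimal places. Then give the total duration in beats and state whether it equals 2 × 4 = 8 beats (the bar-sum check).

1) 0.0ms=0b +825.688ms=3/2b
2) 825.688ms=3/2b +825.688ms=3/2b
3) 1651.376ms=3b +137.615ms=1/4b
4) 1788.991ms=13/4b +412.844ms=3/4b
5) 2201.835ms=4b +1651.376ms=3b
6) 3853.211ms=7b +550.459ms=1b
Σ=8b of 8 (109bpm 4/4) — PASS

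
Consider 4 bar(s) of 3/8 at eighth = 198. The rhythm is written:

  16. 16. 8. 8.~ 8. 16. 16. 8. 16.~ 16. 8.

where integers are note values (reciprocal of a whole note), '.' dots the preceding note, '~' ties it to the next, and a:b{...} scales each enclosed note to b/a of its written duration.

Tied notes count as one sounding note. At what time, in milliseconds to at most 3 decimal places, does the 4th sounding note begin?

note 4 onset = 3b = 909.091ms

1. 0.0ms @ 0 + 227.273ms (3/4)
2. 227.273ms @ 3/4 + 227.273ms (3/4)
3. 454.545ms @ 3/2 + 454.545ms (3/2)
4. 909.091ms @ 3 + 909.091ms (3)
5. 1818.182ms @ 6 + 227.273ms (3/4)
6. 2045.455ms @ 27/4 + 227.273ms (3/4)
7. 2272.727ms @ 15/2 + 454.545ms (3/2)
8. 2727.273ms @ 9 + 454.545ms (3/2)
9. 3181.818ms @ 21/2 + 454.545ms (3/2)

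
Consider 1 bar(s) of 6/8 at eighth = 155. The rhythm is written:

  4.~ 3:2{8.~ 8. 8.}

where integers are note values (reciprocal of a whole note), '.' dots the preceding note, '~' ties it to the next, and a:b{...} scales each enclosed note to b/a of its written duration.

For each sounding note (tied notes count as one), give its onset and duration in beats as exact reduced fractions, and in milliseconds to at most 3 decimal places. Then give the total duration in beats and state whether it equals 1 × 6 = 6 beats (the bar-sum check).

1) 0.0ms=0b +1935.484ms=5b
2) 1935.484ms=5b +387.097ms=1b
Σ=6b of 6 (155bpm 6/8) — PASS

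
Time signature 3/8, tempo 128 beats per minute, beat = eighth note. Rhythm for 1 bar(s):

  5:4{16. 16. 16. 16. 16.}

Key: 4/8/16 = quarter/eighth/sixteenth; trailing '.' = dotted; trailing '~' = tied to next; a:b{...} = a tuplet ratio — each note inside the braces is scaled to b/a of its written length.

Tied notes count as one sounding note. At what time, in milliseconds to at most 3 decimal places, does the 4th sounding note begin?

note 4 onset = 9/5b = 843.75ms

1. 0.0ms @ 0 + 281.25ms (3/5)
2. 281.25ms @ 3/5 + 281.25ms (3/5)
3. 562.5ms @ 6/5 + 281.25ms (3/5)
4. 843.75ms @ 9/5 + 281.25ms (3/5)
5. 1125.0ms @ 12/5 + 281.25ms (3/5)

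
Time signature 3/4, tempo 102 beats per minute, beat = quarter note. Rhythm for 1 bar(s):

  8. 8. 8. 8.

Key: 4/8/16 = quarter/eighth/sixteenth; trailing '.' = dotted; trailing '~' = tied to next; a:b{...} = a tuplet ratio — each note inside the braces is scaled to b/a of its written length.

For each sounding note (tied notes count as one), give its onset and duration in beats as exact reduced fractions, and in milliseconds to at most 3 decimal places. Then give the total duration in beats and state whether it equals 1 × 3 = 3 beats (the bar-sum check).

1) 0.0ms=0b +441.176ms=3/4b
2) 441.176ms=3/4b +441.176ms=3/4b
3) 882.353ms=3/2b +441.176ms=3/4b
4) 1323.529ms=9/4b +441.176ms=3/4b
Σ=3b of 3 (102bpm 3/4) — PASS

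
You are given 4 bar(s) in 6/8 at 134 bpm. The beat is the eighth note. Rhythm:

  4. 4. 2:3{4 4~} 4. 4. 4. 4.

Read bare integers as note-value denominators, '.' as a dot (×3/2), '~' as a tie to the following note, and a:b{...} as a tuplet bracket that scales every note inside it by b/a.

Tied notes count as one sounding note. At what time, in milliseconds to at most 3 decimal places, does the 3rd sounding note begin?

note 3 onset = 6b = 2686.567ms

1. 0.0ms @ 0 + 1343.284ms (3)
2. 1343.284ms @ 3 + 1343.284ms (3)
3. 2686.567ms @ 6 + 1343.284ms (3)
4. 4029.851ms @ 9 + 2686.567ms (6)
5. 6716.418ms @ 15 + 1343.284ms (3)
6. 8059.701ms @ 18 + 1343.284ms (3)
7. 9402.985ms @ 21 + 1343.284ms (3)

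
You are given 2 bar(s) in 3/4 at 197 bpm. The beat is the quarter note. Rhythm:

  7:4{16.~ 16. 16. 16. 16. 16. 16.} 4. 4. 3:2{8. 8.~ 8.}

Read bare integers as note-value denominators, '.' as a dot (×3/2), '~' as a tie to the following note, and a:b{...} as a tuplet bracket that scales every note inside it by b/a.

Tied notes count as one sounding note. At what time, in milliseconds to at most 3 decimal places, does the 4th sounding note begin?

1. 0.0ms @ 0 + 130.529ms (3/7)
2. 130.529ms @ 3/7 + 65.265ms (3/14)
3. 195.794ms @ 9/14 + 65.265ms (3/14)
4. 261.059ms @ 6/7 + 65.265ms (3/14)
5. 326.323ms @ 15/14 + 65.265ms (3/14)
6. 391.588ms @ 9/7 + 65.265ms (3/14)
7. 456.853ms @ 3/2 + 456.853ms (3/2)
8. 913.706ms @ 3 + 456.853ms (3/2)
9. 1370.558ms @ 9/2 + 152.284ms (1/2)
10. 1522.843ms @ 5 + 304.569ms (1)

note 4 onset = 6/7b = 261.059ms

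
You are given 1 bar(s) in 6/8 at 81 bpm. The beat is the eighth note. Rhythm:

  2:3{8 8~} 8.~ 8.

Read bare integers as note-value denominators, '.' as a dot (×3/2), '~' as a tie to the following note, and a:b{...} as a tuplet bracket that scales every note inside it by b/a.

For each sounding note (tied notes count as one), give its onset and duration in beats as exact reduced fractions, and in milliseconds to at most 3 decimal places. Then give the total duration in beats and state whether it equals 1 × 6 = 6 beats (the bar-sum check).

1) 0.0ms=0b +1111.111ms=3/2b
2) 1111.111ms=3/2b +3333.333ms=9/2b
Σ=6b of 6 (81bpm 6/8) — PASS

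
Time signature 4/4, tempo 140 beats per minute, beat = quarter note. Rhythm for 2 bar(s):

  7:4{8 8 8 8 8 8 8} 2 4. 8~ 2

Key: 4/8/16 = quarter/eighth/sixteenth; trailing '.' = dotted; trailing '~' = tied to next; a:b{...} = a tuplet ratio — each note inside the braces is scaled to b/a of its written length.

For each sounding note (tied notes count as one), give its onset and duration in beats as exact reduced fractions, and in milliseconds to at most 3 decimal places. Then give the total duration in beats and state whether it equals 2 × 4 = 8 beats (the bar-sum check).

1) 0.0ms=0b +122.449ms=2/7b
2) 122.449ms=2/7b +122.449ms=2/7b
3) 244.898ms=4/7b +122.449ms=2/7b
4) 367.347ms=6/7b +122.449ms=2/7b
5) 489.796ms=8/7b +122.449ms=2/7b
6) 612.245ms=10/7b +122.449ms=2/7b
7) 734.694ms=12/7b +122.449ms=2/7b
8) 857.143ms=2b +857.143ms=2b
9) 1714.286ms=4b +642.857ms=3/2b
10) 2357.143ms=11/2b +1071.429ms=5/2b
Σ=8b of 8 (140bpm 4/4) — PASS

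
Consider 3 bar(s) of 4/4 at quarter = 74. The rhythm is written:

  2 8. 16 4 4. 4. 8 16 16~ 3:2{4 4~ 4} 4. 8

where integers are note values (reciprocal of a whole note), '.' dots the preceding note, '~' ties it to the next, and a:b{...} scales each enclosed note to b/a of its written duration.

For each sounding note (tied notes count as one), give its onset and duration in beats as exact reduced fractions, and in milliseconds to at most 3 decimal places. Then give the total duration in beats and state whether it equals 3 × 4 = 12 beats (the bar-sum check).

1) 0.0ms=0b +1621.622ms=2b
2) 1621.622ms=2b +608.108ms=3/4b
3) 2229.73ms=11/4b +202.703ms=1/4b
4) 2432.432ms=3b +810.811ms=1b
5) 3243.243ms=4b +1216.216ms=3/2b
6) 4459.459ms=11/2b +1216.216ms=3/2b
7) 5675.676ms=7b +405.405ms=1/2b
8) 6081.081ms=15/2b +202.703ms=1/4b
9) 6283.784ms=31/4b +743.243ms=11/12b
10) 7027.027ms=26/3b +1081.081ms=4/3b
11) 8108.108ms=10b +1216.216ms=3/2b
12) 9324.324ms=23/2b +405.405ms=1/2b
Σ=12b of 12 (74bpm 4/4) — PASS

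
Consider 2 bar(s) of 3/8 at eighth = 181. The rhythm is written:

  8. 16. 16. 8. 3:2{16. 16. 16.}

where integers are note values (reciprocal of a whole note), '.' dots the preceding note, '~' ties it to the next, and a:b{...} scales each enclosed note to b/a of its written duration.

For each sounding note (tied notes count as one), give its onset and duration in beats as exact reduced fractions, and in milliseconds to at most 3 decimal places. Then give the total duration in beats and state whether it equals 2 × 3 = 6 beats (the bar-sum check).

1) 0.0ms=0b +497.238ms=3/2b
2) 497.238ms=3/2b +248.619ms=3/4b
3) 745.856ms=9/4b +248.619ms=3/4b
4) 994.475ms=3b +497.238ms=3/2b
5) 1491.713ms=9/2b +165.746ms=1/2b
6) 1657.459ms=5b +165.746ms=1/2b
7) 1823.204ms=11/2b +165.746ms=1/2b
Σ=6b of 6 (181bpm 3/8) — PASS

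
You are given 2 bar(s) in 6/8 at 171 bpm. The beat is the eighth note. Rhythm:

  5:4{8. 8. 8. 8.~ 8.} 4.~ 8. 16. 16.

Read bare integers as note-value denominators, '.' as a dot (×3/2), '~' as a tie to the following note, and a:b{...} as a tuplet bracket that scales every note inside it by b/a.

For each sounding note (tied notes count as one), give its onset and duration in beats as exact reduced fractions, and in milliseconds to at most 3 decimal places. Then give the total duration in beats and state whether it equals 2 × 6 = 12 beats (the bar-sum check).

1) 0.0ms=0b +421.053ms=6/5b
2) 421.053ms=6/5b +421.053ms=6/5b
3) 842.105ms=12/5b +421.053ms=6/5b
4) 1263.158ms=18/5b +842.105ms=12/5b
5) 2105.263ms=6b +1578.947ms=9/2b
6) 3684.211ms=21/2b +263.158ms=3/4b
7) 3947.368ms=45/4b +263.158ms=3/4b
Σ=12b of 12 (171bpm 6/8) — PASS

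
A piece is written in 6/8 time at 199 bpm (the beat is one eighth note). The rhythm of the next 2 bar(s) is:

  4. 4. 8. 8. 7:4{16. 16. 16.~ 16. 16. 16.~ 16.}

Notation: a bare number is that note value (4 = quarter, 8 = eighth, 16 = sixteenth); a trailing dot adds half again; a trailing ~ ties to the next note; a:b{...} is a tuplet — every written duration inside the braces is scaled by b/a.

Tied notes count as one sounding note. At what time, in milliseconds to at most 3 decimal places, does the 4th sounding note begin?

note 4 onset = 15/2b = 2261.307ms

1. 0.0ms @ 0 + 904.523ms (3)
2. 904.523ms @ 3 + 904.523ms (3)
3. 1809.045ms @ 6 + 452.261ms (3/2)
4. 2261.307ms @ 15/2 + 452.261ms (3/2)
5. 2713.568ms @ 9 + 129.218ms (3/7)
6. 2842.785ms @ 66/7 + 129.218ms (3/7)
7. 2972.003ms @ 69/7 + 258.435ms (6/7)
8. 3230.438ms @ 75/7 + 129.218ms (3/7)
9. 3359.655ms @ 78/7 + 258.435ms (6/7)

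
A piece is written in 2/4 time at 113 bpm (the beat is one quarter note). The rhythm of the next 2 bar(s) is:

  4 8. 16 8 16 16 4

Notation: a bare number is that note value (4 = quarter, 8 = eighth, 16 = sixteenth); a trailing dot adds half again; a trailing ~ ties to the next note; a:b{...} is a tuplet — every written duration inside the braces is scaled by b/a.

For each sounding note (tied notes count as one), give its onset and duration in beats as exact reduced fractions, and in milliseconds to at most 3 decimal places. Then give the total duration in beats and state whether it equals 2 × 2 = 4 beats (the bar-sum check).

1) 0.0ms=0b +530.973ms=1b
2) 530.973ms=1b +398.23ms=3/4b
3) 929.204ms=7/4b +132.743ms=1/4b
4) 1061.947ms=2b +265.487ms=1/2b
5) 1327.434ms=5/2b +132.743ms=1/4b
6) 1460.177ms=11/4b +132.743ms=1/4b
7) 1592.92ms=3b +530.973ms=1b
Σ=4b of 4 (113bpm 2/4) — PASS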